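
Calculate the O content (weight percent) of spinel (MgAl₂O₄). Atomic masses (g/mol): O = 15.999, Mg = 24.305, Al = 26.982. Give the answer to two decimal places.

44.98 weight percent

Molar mass of MgAl₂O₄: 1×24.305 + 2×26.982 + 4×15.999 = 142.265 g/mol.
Mass of O per formula unit: 4 × 15.999 = 63.996 g.
Weight fraction O = 63.996 / 142.265 = 0.4498.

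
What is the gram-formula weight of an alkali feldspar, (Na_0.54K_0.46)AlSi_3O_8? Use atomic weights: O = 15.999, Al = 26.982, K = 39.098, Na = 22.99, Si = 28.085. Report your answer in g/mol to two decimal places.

M = 0.54·22.99 + 0.46·39.098 + 1·26.982 + 3·28.085 + 8·15.999

269.63 g/mol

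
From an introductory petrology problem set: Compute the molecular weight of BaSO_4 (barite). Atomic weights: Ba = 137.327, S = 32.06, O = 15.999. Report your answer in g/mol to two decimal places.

Ba: 1 × 137.327 = 137.3270
S: 1 × 32.06 = 32.0600
O: 4 × 15.999 = 63.9960
Summing the contributions gives the formula mass.

233.38 g/mol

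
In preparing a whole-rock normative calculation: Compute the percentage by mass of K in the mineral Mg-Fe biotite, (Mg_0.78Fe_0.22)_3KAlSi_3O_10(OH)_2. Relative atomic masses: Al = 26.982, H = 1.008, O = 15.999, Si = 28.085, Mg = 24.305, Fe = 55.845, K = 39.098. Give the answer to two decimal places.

Molar mass of (Mg_0.78Fe_0.22)_3KAlSi_3O_10(OH)_2: 2.34·24.305 + 0.66·55.845 + 1·39.098 + 1·26.982 + 3·28.085 + 12·15.999 + 2·1.008 = 438.070 g/mol.
Mass of K per formula unit: 1 × 39.098 = 39.098 g.
Weight fraction K = 39.098 / 438.070 = 0.0893.

8.93 mass %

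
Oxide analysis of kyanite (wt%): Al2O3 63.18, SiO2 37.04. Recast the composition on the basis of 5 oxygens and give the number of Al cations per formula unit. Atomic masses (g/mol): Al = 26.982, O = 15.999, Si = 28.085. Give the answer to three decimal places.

2.004 Al apfu

Al2O3: 63.18/101.961 = 0.61965 mol → 1.23930 mol Al, 1.85895 mol O.
SiO2: 37.04/60.083 = 0.61648 mol → 0.61648 mol Si, 1.23296 mol O.
Total oxygen = 3.09191 mol. Normalization factor = 5/3.09191 = 1.61712.
Al per 5 O = 1.23930 × 1.61712 = 2.004.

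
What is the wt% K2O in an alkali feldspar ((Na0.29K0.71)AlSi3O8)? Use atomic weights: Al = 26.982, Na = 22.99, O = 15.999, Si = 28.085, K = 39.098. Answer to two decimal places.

Formula mass = 273.656 g/mol.
0.71 K → 0.3550 mol K2O per formula unit; M(K2O) = 94.195, so K2O mass = 33.439 g.
33.439/273.656 × 100 = 12.22 wt%.

12.22 wt%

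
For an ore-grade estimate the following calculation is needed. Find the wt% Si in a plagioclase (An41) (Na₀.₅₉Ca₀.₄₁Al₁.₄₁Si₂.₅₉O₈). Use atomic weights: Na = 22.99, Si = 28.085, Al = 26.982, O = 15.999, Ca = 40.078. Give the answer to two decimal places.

27.06 mass %

M(Na₀.₅₉Ca₀.₄₁Al₁.₄₁Si₂.₅₉O₈) = 268.773 g/mol.
Si contributes 2.59 × 28.085 = 72.740 g per mole.
72.740/268.773 = 0.2706 → 27.06%.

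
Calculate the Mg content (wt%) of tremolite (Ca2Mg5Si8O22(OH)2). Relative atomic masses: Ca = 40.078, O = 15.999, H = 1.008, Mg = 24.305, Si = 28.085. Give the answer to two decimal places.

Molar mass of Ca2Mg5Si8O22(OH)2: 2*40.078 + 5*24.305 + 8*28.085 + 24*15.999 + 2*1.008 = 812.353 g/mol.
Mass of Mg per formula unit: 5 × 24.305 = 121.525 g.
Weight fraction Mg = 121.525 / 812.353 = 0.1496.

14.96 wt%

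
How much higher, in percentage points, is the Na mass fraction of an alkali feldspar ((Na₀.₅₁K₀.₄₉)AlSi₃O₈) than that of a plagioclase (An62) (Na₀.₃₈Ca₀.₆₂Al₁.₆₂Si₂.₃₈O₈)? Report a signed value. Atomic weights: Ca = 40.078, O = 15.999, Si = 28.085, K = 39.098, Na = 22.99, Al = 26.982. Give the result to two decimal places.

1.13 percentage points

First mineral: 11.725 g Na in 270.112 g formula = 4.34 wt% Na.
Second mineral: 8.736 g Na in 272.130 g formula = 3.21 wt% Na.
4.34% − 3.21% gives a difference of 1.13 percentage points.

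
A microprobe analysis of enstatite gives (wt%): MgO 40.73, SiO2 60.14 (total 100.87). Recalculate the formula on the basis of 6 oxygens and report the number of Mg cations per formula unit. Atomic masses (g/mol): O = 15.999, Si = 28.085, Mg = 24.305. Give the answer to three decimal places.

2.013 Mg apfu

MgO (M=40.304): mol = 1.01057; Mg = 1.01057, O = 1.01057.
SiO2 (M=60.083): mol = 1.00095; Si = 1.00095, O = 2.00190.
ΣO = 3.01247; factor = 6/ΣO = 1.99172.
Mg apfu = 1.01057 × 1.99172 = 2.013.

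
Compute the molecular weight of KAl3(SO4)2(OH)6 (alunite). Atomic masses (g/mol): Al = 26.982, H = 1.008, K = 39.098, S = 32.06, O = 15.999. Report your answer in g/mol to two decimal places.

414.20 g/mol

M = 1×39.098 + 3×26.982 + 2×32.06 + 14×15.999 + 6×1.008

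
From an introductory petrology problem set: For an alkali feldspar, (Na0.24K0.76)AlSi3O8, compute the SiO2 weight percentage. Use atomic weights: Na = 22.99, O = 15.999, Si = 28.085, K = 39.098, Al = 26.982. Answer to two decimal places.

65.67 wt%

Formula mass = 274.461 g/mol.
3 Si → 3.0000 mol SiO2 per formula unit; M(SiO2) = 60.083, so SiO2 mass = 180.249 g.
180.249/274.461 × 100 = 65.67 wt%.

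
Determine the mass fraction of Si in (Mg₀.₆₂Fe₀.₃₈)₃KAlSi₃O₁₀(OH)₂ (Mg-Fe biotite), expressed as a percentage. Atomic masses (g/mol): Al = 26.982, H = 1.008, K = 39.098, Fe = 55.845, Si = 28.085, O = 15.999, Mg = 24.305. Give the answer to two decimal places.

Molar mass of (Mg₀.₆₂Fe₀.₃₈)₃KAlSi₃O₁₀(OH)₂: 1.86×24.305 + 1.14×55.845 + 1×39.098 + 1×26.982 + 3×28.085 + 12×15.999 + 2×1.008 = 453.210 g/mol.
Mass of Si per formula unit: 3 × 28.085 = 84.255 g.
Weight fraction Si = 84.255 / 453.210 = 0.1859.

18.59 weight percent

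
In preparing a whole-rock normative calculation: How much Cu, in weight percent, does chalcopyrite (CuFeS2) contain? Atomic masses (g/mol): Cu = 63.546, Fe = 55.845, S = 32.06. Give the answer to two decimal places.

Molar mass of CuFeS2: 1*63.546 + 1*55.845 + 2*32.06 = 183.511 g/mol.
Mass of Cu per formula unit: 1 × 63.546 = 63.546 g.
Weight fraction Cu = 63.546 / 183.511 = 0.3463.

34.63 weight percent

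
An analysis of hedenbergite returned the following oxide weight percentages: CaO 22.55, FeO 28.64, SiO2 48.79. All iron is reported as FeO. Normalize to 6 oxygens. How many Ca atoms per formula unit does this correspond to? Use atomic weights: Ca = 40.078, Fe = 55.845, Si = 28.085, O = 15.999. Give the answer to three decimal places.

22.55 wt% CaO ÷ 56.077 g/mol = 0.40213 mol, giving 0.40213 Ca and 0.40213 O.
28.64 wt% FeO ÷ 71.844 g/mol = 0.39864 mol, giving 0.39864 Fe and 0.39864 O.
48.79 wt% SiO2 ÷ 60.083 g/mol = 0.81204 mol, giving 0.81204 Si and 1.62408 O.
Oxygen sums to 2.42485; scaling by 6/2.42485 = 2.47438 puts the formula on 6 O.
Ca: 0.40213 × 2.47438 = 0.995 atoms per formula unit.

0.995 Ca apfu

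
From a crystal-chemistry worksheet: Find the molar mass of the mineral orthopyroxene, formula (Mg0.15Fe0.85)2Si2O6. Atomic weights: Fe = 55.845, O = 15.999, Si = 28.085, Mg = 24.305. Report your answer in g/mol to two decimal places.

254.39 g/mol

The formula mass is the sum 0.30(24.305) + 1.70(55.845) + 2(28.085) + 6(15.999).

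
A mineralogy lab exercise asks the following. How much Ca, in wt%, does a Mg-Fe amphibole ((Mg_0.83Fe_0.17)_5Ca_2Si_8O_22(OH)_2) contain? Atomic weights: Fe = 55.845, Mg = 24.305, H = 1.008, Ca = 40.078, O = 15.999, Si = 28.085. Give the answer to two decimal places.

Molar mass of (Mg_0.83Fe_0.17)_5Ca_2Si_8O_22(OH)_2: 4.15*24.305 + 0.85*55.845 + 2*40.078 + 8*28.085 + 24*15.999 + 2*1.008 = 839.162 g/mol.
Mass of Ca per formula unit: 2 × 40.078 = 80.156 g.
Weight fraction Ca = 80.156 / 839.162 = 0.0955.

9.55 wt%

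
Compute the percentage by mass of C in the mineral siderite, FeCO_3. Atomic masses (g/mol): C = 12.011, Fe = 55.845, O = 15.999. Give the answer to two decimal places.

10.37 mass %

Formula mass = 1×55.845 + 1×12.011 + 3×15.999 = 115.853 g/mol, of which 12.011 g is C.
So C makes up 12.011/115.853 = 0.1037 of the mass, i.e. 10.37%.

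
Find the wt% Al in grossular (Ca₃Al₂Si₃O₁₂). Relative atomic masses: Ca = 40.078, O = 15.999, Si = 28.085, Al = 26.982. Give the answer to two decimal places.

Formula mass = 3*40.078 + 2*26.982 + 3*28.085 + 12*15.999 = 450.441 g/mol, of which 53.964 g is Al.
So Al makes up 53.964/450.441 = 0.1198 of the mass, i.e. 11.98%.

11.98 mass %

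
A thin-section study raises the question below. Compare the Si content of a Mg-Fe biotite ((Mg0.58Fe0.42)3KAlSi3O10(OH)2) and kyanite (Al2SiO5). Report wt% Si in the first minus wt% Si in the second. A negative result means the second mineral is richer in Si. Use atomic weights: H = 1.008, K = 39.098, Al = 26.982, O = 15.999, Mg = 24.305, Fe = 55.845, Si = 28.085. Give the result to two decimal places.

Si in (Mg0.58Fe0.42)3KAlSi3O10(OH)2: molar mass 456.994 g/mol; 3×28.085 = 84.255 g → 18.44 wt%.
Si in Al2SiO5: molar mass 162.044 g/mol; 1×28.085 = 28.085 g → 17.33 wt%.
Difference = 18.44 − 17.33 = 1.11 percentage points.

1.11 percentage points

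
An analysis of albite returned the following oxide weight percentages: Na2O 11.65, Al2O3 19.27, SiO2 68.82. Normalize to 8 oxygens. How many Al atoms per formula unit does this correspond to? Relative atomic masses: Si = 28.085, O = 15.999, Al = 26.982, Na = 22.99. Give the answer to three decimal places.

0.993 Al apfu

Na2O (M=61.979): mol = 0.18797; Na = 0.37594, O = 0.18797.
Al2O3 (M=101.961): mol = 0.18899; Al = 0.37798, O = 0.56697.
SiO2 (M=60.083): mol = 1.14542; Si = 1.14542, O = 2.29084.
ΣO = 3.04578; factor = 8/ΣO = 2.62658.
Al apfu = 0.37798 × 2.62658 = 0.993.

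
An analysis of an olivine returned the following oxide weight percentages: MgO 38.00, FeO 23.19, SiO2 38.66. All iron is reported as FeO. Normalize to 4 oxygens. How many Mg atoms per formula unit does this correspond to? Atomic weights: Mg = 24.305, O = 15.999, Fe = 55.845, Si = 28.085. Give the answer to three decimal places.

38.00 wt% MgO ÷ 40.304 g/mol = 0.94283 mol, giving 0.94283 Mg and 0.94283 O.
23.19 wt% FeO ÷ 71.844 g/mol = 0.32278 mol, giving 0.32278 Fe and 0.32278 O.
38.66 wt% SiO2 ÷ 60.083 g/mol = 0.64344 mol, giving 0.64344 Si and 1.28688 O.
Oxygen sums to 2.55249; scaling by 4/2.55249 = 1.56710 puts the formula on 4 O.
Mg: 0.94283 × 1.56710 = 1.478 atoms per formula unit.

1.478 Mg apfu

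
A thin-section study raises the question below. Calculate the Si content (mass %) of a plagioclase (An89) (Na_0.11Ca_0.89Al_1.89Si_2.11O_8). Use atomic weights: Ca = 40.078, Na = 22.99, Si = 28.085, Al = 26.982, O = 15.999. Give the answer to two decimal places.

Molar mass of Na_0.11Ca_0.89Al_1.89Si_2.11O_8: 0.11×22.99 + 0.89×40.078 + 1.89×26.982 + 2.11×28.085 + 8×15.999 = 276.446 g/mol.
Mass of Si per formula unit: 2.11 × 28.085 = 59.259 g.
Weight fraction Si = 59.259 / 276.446 = 0.2144.

21.44 mass %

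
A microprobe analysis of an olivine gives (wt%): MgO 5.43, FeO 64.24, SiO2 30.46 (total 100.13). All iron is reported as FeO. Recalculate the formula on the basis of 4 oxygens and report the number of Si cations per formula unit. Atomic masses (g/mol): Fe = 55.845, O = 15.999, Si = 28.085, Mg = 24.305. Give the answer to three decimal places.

0.993 Si apfu

5.43 wt% MgO ÷ 40.304 g/mol = 0.13473 mol, giving 0.13473 Mg and 0.13473 O.
64.24 wt% FeO ÷ 71.844 g/mol = 0.89416 mol, giving 0.89416 Fe and 0.89416 O.
30.46 wt% SiO2 ÷ 60.083 g/mol = 0.50697 mol, giving 0.50697 Si and 1.01394 O.
Oxygen sums to 2.04283; scaling by 4/2.04283 = 1.95807 puts the formula on 4 O.
Si: 0.50697 × 1.95807 = 0.993 atoms per formula unit.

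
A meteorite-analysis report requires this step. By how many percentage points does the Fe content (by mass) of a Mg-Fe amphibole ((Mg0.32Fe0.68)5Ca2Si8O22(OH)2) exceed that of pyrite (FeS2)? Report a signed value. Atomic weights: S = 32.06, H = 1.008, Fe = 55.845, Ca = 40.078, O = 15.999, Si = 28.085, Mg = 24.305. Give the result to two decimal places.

First mineral: 189.873 g Fe in 919.589 g formula = 20.65 wt% Fe.
Second mineral: 55.845 g Fe in 119.965 g formula = 46.55 wt% Fe.
20.65% − 46.55% gives a difference of -25.90 percentage points.

-25.90 percentage points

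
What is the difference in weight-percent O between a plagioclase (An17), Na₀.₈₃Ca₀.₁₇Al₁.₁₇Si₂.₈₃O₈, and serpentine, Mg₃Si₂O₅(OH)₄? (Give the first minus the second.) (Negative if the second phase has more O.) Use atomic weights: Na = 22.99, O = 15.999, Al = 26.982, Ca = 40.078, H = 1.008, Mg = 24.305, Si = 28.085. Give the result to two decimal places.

M(Na₀.₈₃Ca₀.₁₇Al₁.₁₇Si₂.₈₃O₈) = 264.936 g/mol, so wt% O = 127.992/264.936 × 100 = 48.31%.
M(Mg₃Si₂O₅(OH)₄) = 277.108 g/mol, so wt% O = 143.991/277.108 × 100 = 51.96%.
48.31 − 51.96 = -3.65 pp.

-3.65 percentage points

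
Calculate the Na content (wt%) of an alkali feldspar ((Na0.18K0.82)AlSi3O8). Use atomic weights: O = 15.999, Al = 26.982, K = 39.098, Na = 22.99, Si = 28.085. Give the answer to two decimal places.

1.50 wt%

M((Na0.18K0.82)AlSi3O8) = 275.428 g/mol.
Na contributes 0.18 × 22.99 = 4.138 g per mole.
4.138/275.428 = 0.0150 → 1.50%.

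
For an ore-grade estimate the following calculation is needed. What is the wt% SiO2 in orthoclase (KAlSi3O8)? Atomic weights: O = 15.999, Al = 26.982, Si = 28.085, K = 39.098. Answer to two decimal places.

Formula mass = 278.327 g/mol.
3 Si → 3.0000 mol SiO2 per formula unit; M(SiO2) = 60.083, so SiO2 mass = 180.249 g.
180.249/278.327 × 100 = 64.76 wt%.

64.76 wt%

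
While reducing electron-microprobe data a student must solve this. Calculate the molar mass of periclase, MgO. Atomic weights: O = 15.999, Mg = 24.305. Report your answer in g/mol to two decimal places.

Mg: 1 × 24.305 = 24.3050
O: 1 × 15.999 = 15.9990
Summing the contributions gives the formula mass.

40.30 g/mol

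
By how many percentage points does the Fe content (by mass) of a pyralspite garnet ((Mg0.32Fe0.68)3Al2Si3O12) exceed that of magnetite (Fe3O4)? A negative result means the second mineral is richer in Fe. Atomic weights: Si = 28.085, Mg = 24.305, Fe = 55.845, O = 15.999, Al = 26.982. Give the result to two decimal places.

-47.99 percentage points

M((Mg0.32Fe0.68)3Al2Si3O12) = 467.464 g/mol, so wt% Fe = 113.924/467.464 × 100 = 24.37%.
M(Fe3O4) = 231.531 g/mol, so wt% Fe = 167.535/231.531 × 100 = 72.36%.
24.37 − 72.36 = -47.99 pp.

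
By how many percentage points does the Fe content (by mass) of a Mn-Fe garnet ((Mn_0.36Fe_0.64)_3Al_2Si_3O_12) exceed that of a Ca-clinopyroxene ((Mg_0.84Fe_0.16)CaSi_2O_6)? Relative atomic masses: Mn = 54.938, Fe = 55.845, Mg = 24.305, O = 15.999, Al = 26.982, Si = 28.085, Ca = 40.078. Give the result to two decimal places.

17.55 percentage points

First mineral: 107.222 g Fe in 496.762 g formula = 21.58 wt% Fe.
Second mineral: 8.935 g Fe in 221.593 g formula = 4.03 wt% Fe.
21.58% − 4.03% gives a difference of 17.55 percentage points.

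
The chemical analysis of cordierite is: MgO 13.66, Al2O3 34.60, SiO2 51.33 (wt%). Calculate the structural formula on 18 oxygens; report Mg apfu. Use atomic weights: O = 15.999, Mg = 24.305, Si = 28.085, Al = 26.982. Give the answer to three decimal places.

MgO: 13.66/40.304 = 0.33892 mol → 0.33892 mol Mg, 0.33892 mol O.
Al2O3: 34.60/101.961 = 0.33935 mol → 0.67870 mol Al, 1.01805 mol O.
SiO2: 51.33/60.083 = 0.85432 mol → 0.85432 mol Si, 1.70864 mol O.
Total oxygen = 3.06561 mol. Normalization factor = 18/3.06561 = 5.87159.
Mg per 18 O = 0.33892 × 5.87159 = 1.990.

1.990 Mg apfu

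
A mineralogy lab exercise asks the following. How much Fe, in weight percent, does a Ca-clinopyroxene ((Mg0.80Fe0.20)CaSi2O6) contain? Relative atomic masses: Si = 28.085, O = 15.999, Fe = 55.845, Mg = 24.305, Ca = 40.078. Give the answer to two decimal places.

5.01 weight percent

M((Mg0.80Fe0.20)CaSi2O6) = 222.855 g/mol.
Fe contributes 0.20 × 55.845 = 11.169 g per mole.
11.169/222.855 = 0.0501 → 5.01%.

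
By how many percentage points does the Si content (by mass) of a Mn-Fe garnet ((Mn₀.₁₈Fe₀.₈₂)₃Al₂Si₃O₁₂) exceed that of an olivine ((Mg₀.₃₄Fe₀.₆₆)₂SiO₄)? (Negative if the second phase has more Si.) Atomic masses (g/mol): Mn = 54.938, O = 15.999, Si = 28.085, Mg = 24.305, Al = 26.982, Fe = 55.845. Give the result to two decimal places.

M((Mn₀.₁₈Fe₀.₈₂)₃Al₂Si₃O₁₂) = 497.252 g/mol, so wt% Si = 84.255/497.252 × 100 = 16.94%.
M((Mg₀.₃₄Fe₀.₆₆)₂SiO₄) = 182.324 g/mol, so wt% Si = 28.085/182.324 × 100 = 15.40%.
16.94 − 15.40 = 1.54 pp.

1.54 percentage points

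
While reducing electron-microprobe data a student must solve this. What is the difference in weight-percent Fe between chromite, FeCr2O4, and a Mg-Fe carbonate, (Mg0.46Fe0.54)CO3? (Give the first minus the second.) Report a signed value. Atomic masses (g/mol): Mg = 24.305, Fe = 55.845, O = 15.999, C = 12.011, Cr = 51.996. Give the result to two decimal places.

Fe in FeCr2O4: molar mass 223.833 g/mol; 1×55.845 = 55.845 g → 24.95 wt%.
Fe in (Mg0.46Fe0.54)CO3: molar mass 101.345 g/mol; 0.54×55.845 = 30.156 g → 29.76 wt%.
Difference = 24.95 − 29.76 = -4.81 percentage points.

-4.81 percentage points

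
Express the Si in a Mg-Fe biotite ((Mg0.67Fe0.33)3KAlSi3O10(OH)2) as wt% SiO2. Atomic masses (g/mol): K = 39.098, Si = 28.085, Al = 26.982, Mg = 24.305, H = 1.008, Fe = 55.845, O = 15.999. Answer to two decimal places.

40.19 wt%

M((Mg0.67Fe0.33)3KAlSi3O10(OH)2) = 448.479 g/mol; M(SiO2) = 60.083 g/mol.
Moles SiO2 per formula unit = 3 Si ÷ 1 = 3.0000.
SiO2 fraction = (3.0000 × 60.083) / 448.479 = 180.249/448.479 = 0.4019.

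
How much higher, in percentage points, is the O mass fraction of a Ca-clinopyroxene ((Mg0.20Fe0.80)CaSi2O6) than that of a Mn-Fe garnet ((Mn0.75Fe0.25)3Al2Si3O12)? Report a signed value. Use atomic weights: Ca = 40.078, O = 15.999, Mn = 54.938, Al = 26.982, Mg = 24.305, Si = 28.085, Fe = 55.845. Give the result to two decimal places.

0.97 percentage points

M((Mg0.20Fe0.80)CaSi2O6) = 241.779 g/mol, so wt% O = 95.994/241.779 × 100 = 39.70%.
M((Mn0.75Fe0.25)3Al2Si3O12) = 495.701 g/mol, so wt% O = 191.988/495.701 × 100 = 38.73%.
39.70 − 38.73 = 0.97 pp.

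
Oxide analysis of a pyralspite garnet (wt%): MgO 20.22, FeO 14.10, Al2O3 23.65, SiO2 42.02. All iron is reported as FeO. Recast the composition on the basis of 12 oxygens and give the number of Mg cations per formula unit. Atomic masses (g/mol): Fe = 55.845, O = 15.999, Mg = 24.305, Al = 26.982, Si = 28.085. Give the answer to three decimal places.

2.156 Mg apfu

20.22 wt% MgO ÷ 40.304 g/mol = 0.50169 mol, giving 0.50169 Mg and 0.50169 O.
14.10 wt% FeO ÷ 71.844 g/mol = 0.19626 mol, giving 0.19626 Fe and 0.19626 O.
23.65 wt% Al2O3 ÷ 101.961 g/mol = 0.23195 mol, giving 0.46390 Al and 0.69585 O.
42.02 wt% SiO2 ÷ 60.083 g/mol = 0.69937 mol, giving 0.69937 Si and 1.39874 O.
Oxygen sums to 2.79254; scaling by 12/2.79254 = 4.29716 puts the formula on 12 O.
Mg: 0.50169 × 4.29716 = 2.156 atoms per formula unit.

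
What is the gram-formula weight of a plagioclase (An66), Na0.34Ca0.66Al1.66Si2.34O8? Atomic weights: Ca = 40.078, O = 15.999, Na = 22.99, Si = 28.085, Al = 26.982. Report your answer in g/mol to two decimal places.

272.77 g/mol

Na: 0.34 × 22.99 = 7.8166
Ca: 0.66 × 40.078 = 26.4515
Al: 1.66 × 26.982 = 44.7901
Si: 2.34 × 28.085 = 65.7189
O: 8 × 15.999 = 127.9920
Summing the contributions gives the formula mass.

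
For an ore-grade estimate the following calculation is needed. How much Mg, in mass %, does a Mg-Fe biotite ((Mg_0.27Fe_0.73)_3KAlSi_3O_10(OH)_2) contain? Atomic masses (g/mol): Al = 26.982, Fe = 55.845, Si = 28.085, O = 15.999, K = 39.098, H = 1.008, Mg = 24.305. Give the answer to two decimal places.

Molar mass of (Mg_0.27Fe_0.73)_3KAlSi_3O_10(OH)_2: 0.81*24.305 + 2.19*55.845 + 1*39.098 + 1*26.982 + 3*28.085 + 12*15.999 + 2*1.008 = 486.327 g/mol.
Mass of Mg per formula unit: 0.81 × 24.305 = 19.687 g.
Weight fraction Mg = 19.687 / 486.327 = 0.0405.

4.05 mass %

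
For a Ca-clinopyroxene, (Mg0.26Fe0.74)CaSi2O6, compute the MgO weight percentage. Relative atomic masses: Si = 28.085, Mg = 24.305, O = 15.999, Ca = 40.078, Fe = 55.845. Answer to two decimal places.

Molar mass of (Mg0.26Fe0.74)CaSi2O6 = 0.26×24.305 + 0.74×55.845 + 1×40.078 + 2×28.085 + 6×15.999 = 239.887 g/mol.
Each formula unit contains 0.26 Mg, equivalent to 0.26/1 = 0.2600 mol MgO.
M(MgO) = 1×24.305 + 1×15.999 = 40.304 g/mol.
Mass of MgO per formula unit = 0.2600 × 40.304 = 10.479 g.
MgO wt% = 10.479 / 239.887 × 100 = 4.37%.

4.37 wt%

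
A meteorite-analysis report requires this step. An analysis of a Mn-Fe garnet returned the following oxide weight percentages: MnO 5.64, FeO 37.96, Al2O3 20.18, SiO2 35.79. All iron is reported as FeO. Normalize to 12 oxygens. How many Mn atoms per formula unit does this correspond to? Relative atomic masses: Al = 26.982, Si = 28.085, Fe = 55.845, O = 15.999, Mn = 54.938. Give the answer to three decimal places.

0.399 Mn apfu

MnO (M=70.937): mol = 0.07951; Mn = 0.07951, O = 0.07951.
FeO (M=71.844): mol = 0.52837; Fe = 0.52837, O = 0.52837.
Al2O3 (M=101.961): mol = 0.19792; Al = 0.39584, O = 0.59376.
SiO2 (M=60.083): mol = 0.59568; Si = 0.59568, O = 1.19136.
ΣO = 2.39300; factor = 12/ΣO = 5.01463.
Mn apfu = 0.07951 × 5.01463 = 0.399.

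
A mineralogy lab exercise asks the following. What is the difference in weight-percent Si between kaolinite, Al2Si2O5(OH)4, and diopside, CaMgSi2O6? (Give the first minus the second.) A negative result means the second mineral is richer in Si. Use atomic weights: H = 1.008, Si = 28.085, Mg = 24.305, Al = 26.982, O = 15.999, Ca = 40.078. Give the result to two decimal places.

Si in Al2Si2O5(OH)4: molar mass 258.157 g/mol; 2×28.085 = 56.170 g → 21.76 wt%.
Si in CaMgSi2O6: molar mass 216.547 g/mol; 2×28.085 = 56.170 g → 25.94 wt%.
Difference = 21.76 − 25.94 = -4.18 percentage points.

-4.18 percentage points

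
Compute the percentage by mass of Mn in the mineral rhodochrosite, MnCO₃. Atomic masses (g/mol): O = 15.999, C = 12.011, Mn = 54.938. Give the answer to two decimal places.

M(MnCO₃) = 114.946 g/mol.
Mn contributes 1 × 54.938 = 54.938 g per mole.
54.938/114.946 = 0.4779 → 47.79%.

47.79 weight percent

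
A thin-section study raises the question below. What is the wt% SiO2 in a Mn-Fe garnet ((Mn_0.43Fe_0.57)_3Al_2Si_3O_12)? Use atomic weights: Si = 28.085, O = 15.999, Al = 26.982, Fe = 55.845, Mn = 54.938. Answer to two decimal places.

M((Mn_0.43Fe_0.57)_3Al_2Si_3O_12) = 496.572 g/mol; M(SiO2) = 60.083 g/mol.
Moles SiO2 per formula unit = 3 Si ÷ 1 = 3.0000.
SiO2 fraction = (3.0000 × 60.083) / 496.572 = 180.249/496.572 = 0.3630.

36.30 wt%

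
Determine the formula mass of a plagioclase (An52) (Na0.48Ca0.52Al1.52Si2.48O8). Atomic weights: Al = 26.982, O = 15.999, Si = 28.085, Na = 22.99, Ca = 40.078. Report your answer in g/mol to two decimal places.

270.53 g/mol

M = 0.48·22.99 + 0.52·40.078 + 1.52·26.982 + 2.48·28.085 + 8·15.999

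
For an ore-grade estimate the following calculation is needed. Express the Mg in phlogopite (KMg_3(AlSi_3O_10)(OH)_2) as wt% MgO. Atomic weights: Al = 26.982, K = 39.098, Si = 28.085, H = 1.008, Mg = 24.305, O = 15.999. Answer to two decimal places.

Molar mass of KMg_3(AlSi_3O_10)(OH)_2 = 1*39.098 + 3*24.305 + 1*26.982 + 3*28.085 + 12*15.999 + 2*1.008 = 417.254 g/mol.
Each formula unit contains 3 Mg, equivalent to 3/1 = 3.0000 mol MgO.
M(MgO) = 1×24.305 + 1×15.999 = 40.304 g/mol.
Mass of MgO per formula unit = 3.0000 × 40.304 = 120.912 g.
MgO wt% = 120.912 / 417.254 × 100 = 28.98%.

28.98 wt%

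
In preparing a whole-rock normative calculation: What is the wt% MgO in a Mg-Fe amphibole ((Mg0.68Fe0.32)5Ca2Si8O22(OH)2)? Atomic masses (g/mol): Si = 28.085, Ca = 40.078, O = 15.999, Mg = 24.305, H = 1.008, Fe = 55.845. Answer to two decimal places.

15.88 wt%

M((Mg0.68Fe0.32)5Ca2Si8O22(OH)2) = 862.817 g/mol; M(MgO) = 40.304 g/mol.
Moles MgO per formula unit = 3.40 Mg ÷ 1 = 3.4000.
MgO fraction = (3.4000 × 40.304) / 862.817 = 137.034/862.817 = 0.1588.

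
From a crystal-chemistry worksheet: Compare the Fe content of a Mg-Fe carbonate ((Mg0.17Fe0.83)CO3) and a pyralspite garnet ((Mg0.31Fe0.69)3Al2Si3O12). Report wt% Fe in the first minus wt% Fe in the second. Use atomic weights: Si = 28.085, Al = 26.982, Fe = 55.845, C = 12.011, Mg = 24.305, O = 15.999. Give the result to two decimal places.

17.27 percentage points

First mineral: 46.351 g Fe in 110.491 g formula = 41.95 wt% Fe.
Second mineral: 115.599 g Fe in 468.410 g formula = 24.68 wt% Fe.
41.95% − 24.68% gives a difference of 17.27 percentage points.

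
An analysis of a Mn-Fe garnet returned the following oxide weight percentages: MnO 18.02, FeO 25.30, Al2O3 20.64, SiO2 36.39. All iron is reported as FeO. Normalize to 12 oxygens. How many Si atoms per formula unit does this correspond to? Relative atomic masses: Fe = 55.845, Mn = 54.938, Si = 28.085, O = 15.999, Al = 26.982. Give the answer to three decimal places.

MnO: 18.02/70.937 = 0.25403 mol → 0.25403 mol Mn, 0.25403 mol O.
FeO: 25.30/71.844 = 0.35215 mol → 0.35215 mol Fe, 0.35215 mol O.
Al2O3: 20.64/101.961 = 0.20243 mol → 0.40486 mol Al, 0.60729 mol O.
SiO2: 36.39/60.083 = 0.60566 mol → 0.60566 mol Si, 1.21132 mol O.
Total oxygen = 2.42479 mol. Normalization factor = 12/2.42479 = 4.94888.
Si per 12 O = 0.60566 × 4.94888 = 2.997.

2.997 Si apfu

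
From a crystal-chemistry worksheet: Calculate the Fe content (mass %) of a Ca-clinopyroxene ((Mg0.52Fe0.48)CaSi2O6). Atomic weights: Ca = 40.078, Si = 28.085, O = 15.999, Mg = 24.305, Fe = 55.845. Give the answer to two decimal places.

11.57 mass %

Formula mass = 0.52×24.305 + 0.48×55.845 + 1×40.078 + 2×28.085 + 6×15.999 = 231.686 g/mol, of which 26.806 g is Fe.
So Fe makes up 26.806/231.686 = 0.1157 of the mass, i.e. 11.57%.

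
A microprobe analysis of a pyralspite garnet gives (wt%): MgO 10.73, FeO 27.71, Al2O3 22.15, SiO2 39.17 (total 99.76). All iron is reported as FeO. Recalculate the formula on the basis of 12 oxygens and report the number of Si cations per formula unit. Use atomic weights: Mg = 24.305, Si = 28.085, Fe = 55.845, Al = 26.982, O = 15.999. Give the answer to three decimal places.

10.73 wt% MgO ÷ 40.304 g/mol = 0.26623 mol, giving 0.26623 Mg and 0.26623 O.
27.71 wt% FeO ÷ 71.844 g/mol = 0.38570 mol, giving 0.38570 Fe and 0.38570 O.
22.15 wt% Al2O3 ÷ 101.961 g/mol = 0.21724 mol, giving 0.43448 Al and 0.65172 O.
39.17 wt% SiO2 ÷ 60.083 g/mol = 0.65193 mol, giving 0.65193 Si and 1.30386 O.
Oxygen sums to 2.60751; scaling by 12/2.60751 = 4.60209 puts the formula on 12 O.
Si: 0.65193 × 4.60209 = 3.000 atoms per formula unit.

3.000 Si apfu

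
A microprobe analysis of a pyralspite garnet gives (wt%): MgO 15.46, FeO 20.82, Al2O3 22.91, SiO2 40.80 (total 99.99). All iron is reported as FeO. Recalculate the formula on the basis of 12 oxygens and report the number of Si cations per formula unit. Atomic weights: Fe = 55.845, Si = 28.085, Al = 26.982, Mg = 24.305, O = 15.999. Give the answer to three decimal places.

15.46 wt% MgO ÷ 40.304 g/mol = 0.38358 mol, giving 0.38358 Mg and 0.38358 O.
20.82 wt% FeO ÷ 71.844 g/mol = 0.28979 mol, giving 0.28979 Fe and 0.28979 O.
22.91 wt% Al2O3 ÷ 101.961 g/mol = 0.22469 mol, giving 0.44938 Al and 0.67407 O.
40.80 wt% SiO2 ÷ 60.083 g/mol = 0.67906 mol, giving 0.67906 Si and 1.35812 O.
Oxygen sums to 2.70556; scaling by 12/2.70556 = 4.43531 puts the formula on 12 O.
Si: 0.67906 × 4.43531 = 3.012 atoms per formula unit.

3.012 Si apfu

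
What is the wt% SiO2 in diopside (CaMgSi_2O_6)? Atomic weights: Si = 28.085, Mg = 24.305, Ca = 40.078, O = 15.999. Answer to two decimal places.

55.49 wt%

Molar mass of CaMgSi_2O_6 = 1·40.078 + 1·24.305 + 2·28.085 + 6·15.999 = 216.547 g/mol.
Each formula unit contains 2 Si, equivalent to 2/1 = 2.0000 mol SiO2.
M(SiO2) = 1×28.085 + 2×15.999 = 60.083 g/mol.
Mass of SiO2 per formula unit = 2.0000 × 60.083 = 120.166 g.
SiO2 wt% = 120.166 / 216.547 × 100 = 55.49%.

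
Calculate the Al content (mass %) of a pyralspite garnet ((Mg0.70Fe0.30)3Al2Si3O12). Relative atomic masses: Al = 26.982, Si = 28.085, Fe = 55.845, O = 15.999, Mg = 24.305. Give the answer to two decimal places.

12.51 mass %

Molar mass of (Mg0.70Fe0.30)3Al2Si3O12: 2.10·24.305 + 0.90·55.845 + 2·26.982 + 3·28.085 + 12·15.999 = 431.508 g/mol.
Mass of Al per formula unit: 2 × 26.982 = 53.964 g.
Weight fraction Al = 53.964 / 431.508 = 0.1251.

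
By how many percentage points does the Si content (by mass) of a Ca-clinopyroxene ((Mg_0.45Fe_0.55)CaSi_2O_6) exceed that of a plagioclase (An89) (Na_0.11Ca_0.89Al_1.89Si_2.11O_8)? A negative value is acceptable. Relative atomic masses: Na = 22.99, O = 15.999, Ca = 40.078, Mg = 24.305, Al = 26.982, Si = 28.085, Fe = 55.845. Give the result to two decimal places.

M((Mg_0.45Fe_0.55)CaSi_2O_6) = 233.894 g/mol, so wt% Si = 56.170/233.894 × 100 = 24.02%.
M(Na_0.11Ca_0.89Al_1.89Si_2.11O_8) = 276.446 g/mol, so wt% Si = 59.259/276.446 × 100 = 21.44%.
24.02 − 21.44 = 2.58 pp.

2.58 percentage points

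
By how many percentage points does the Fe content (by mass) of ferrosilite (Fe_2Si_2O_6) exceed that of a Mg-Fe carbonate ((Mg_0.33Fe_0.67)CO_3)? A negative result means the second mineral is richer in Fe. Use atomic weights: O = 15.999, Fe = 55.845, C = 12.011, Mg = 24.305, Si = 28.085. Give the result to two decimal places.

First mineral: 111.690 g Fe in 263.854 g formula = 42.33 wt% Fe.
Second mineral: 37.416 g Fe in 105.445 g formula = 35.48 wt% Fe.
42.33% − 35.48% gives a difference of 6.85 percentage points.

6.85 percentage points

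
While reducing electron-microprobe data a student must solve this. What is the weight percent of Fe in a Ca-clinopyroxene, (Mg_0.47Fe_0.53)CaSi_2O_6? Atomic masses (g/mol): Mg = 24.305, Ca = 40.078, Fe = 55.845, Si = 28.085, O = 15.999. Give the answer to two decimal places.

12.69 weight percent

Molar mass of (Mg_0.47Fe_0.53)CaSi_2O_6: 0.47*24.305 + 0.53*55.845 + 1*40.078 + 2*28.085 + 6*15.999 = 233.263 g/mol.
Mass of Fe per formula unit: 0.53 × 55.845 = 29.598 g.
Weight fraction Fe = 29.598 / 233.263 = 0.1269.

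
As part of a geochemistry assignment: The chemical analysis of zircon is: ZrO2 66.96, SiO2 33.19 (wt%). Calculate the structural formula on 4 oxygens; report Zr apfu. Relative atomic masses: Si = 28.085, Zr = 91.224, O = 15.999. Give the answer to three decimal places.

ZrO2 (M=123.222): mol = 0.54341; Zr = 0.54341, O = 1.08682.
SiO2 (M=60.083): mol = 0.55240; Si = 0.55240, O = 1.10480.
ΣO = 2.19162; factor = 4/ΣO = 1.82513.
Zr apfu = 0.54341 × 1.82513 = 0.992.

0.992 Zr apfu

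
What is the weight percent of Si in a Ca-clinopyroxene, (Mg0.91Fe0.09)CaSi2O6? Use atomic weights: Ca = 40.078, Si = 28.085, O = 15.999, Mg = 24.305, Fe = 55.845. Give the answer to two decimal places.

Formula mass = 0.91·24.305 + 0.09·55.845 + 1·40.078 + 2·28.085 + 6·15.999 = 219.386 g/mol, of which 56.170 g is Si.
So Si makes up 56.170/219.386 = 0.2560 of the mass, i.e. 25.60%.

25.60 mass %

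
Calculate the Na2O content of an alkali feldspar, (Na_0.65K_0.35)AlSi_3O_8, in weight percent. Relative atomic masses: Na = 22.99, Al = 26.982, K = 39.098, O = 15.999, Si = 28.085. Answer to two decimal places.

7.52 wt%

M((Na_0.65K_0.35)AlSi_3O_8) = 267.857 g/mol; M(Na2O) = 61.979 g/mol.
Moles Na2O per formula unit = 0.65 Na ÷ 2 = 0.3250.
Na2O fraction = (0.3250 × 61.979) / 267.857 = 20.143/267.857 = 0.0752.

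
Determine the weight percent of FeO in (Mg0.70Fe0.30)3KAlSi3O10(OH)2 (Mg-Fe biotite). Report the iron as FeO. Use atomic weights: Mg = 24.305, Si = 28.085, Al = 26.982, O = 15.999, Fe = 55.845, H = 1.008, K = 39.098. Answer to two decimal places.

14.51 wt%

M((Mg0.70Fe0.30)3KAlSi3O10(OH)2) = 445.640 g/mol; M(FeO) = 71.844 g/mol.
Moles FeO per formula unit = 0.90 Fe ÷ 1 = 0.9000.
FeO fraction = (0.9000 × 71.844) / 445.640 = 64.660/445.640 = 0.1451.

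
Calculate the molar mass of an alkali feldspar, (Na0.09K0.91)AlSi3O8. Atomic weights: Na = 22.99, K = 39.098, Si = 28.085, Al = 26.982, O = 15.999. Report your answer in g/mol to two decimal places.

276.88 g/mol

M = 0.09(22.99) + 0.91(39.098) + 1(26.982) + 3(28.085) + 8(15.999)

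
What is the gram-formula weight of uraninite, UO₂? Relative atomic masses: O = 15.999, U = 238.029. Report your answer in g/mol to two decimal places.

U: 1 × 238.029 = 238.0290
O: 2 × 15.999 = 31.9980
Summing the contributions gives the formula mass.

270.03 g/mol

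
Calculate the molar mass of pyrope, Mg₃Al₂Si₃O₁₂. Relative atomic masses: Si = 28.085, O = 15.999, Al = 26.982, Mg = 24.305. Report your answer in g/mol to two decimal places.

403.12 g/mol

M = 3(24.305) + 2(26.982) + 3(28.085) + 12(15.999)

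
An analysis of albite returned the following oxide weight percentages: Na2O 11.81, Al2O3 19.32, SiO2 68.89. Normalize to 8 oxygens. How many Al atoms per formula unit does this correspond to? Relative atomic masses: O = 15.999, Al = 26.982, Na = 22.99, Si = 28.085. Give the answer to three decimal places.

11.81 wt% Na2O ÷ 61.979 g/mol = 0.19055 mol, giving 0.38110 Na and 0.19055 O.
19.32 wt% Al2O3 ÷ 101.961 g/mol = 0.18948 mol, giving 0.37896 Al and 0.56844 O.
68.89 wt% SiO2 ÷ 60.083 g/mol = 1.14658 mol, giving 1.14658 Si and 2.29316 O.
Oxygen sums to 3.05215; scaling by 8/3.05215 = 2.62110 puts the formula on 8 O.
Al: 0.37896 × 2.62110 = 0.993 atoms per formula unit.

0.993 Al apfu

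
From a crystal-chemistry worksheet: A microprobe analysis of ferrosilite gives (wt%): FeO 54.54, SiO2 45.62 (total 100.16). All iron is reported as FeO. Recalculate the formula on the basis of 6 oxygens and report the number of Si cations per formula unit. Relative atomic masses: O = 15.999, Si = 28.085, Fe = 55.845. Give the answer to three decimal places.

2.000 Si apfu

FeO: 54.54/71.844 = 0.75914 mol → 0.75914 mol Fe, 0.75914 mol O.
SiO2: 45.62/60.083 = 0.75928 mol → 0.75928 mol Si, 1.51856 mol O.
Total oxygen = 2.27770 mol. Normalization factor = 6/2.27770 = 2.63424.
Si per 6 O = 0.75928 × 2.63424 = 2.000.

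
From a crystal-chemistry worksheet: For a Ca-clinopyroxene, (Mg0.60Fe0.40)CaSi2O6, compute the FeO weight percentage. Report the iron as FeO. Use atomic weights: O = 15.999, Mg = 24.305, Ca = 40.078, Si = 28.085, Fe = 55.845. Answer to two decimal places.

12.54 wt%

M((Mg0.60Fe0.40)CaSi2O6) = 229.163 g/mol; M(FeO) = 71.844 g/mol.
Moles FeO per formula unit = 0.40 Fe ÷ 1 = 0.4000.
FeO fraction = (0.4000 × 71.844) / 229.163 = 28.738/229.163 = 0.1254.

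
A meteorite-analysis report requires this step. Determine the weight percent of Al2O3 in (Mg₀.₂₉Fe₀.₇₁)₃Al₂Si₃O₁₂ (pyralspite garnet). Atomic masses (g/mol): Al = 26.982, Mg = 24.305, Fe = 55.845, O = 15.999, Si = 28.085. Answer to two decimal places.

Formula mass = 470.302 g/mol.
2 Al → 1.0000 mol Al2O3 per formula unit; M(Al2O3) = 101.961, so Al2O3 mass = 101.961 g.
101.961/470.302 × 100 = 21.68 wt%.

21.68 wt%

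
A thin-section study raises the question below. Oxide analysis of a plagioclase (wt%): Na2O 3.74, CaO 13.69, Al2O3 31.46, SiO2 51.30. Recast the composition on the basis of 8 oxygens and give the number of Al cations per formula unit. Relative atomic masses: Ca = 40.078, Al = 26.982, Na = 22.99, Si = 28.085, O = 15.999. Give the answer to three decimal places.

Na2O (M=61.979): mol = 0.06034; Na = 0.12068, O = 0.06034.
CaO (M=56.077): mol = 0.24413; Ca = 0.24413, O = 0.24413.
Al2O3 (M=101.961): mol = 0.30855; Al = 0.61710, O = 0.92565.
SiO2 (M=60.083): mol = 0.85382; Si = 0.85382, O = 1.70764.
ΣO = 2.93776; factor = 8/ΣO = 2.72316.
Al apfu = 0.61710 × 2.72316 = 1.680.

1.680 Al apfu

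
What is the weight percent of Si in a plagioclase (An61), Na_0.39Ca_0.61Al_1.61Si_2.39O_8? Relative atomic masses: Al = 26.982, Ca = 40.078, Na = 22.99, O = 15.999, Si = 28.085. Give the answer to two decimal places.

24.68 wt%

Formula mass = 0.39×22.99 + 0.61×40.078 + 1.61×26.982 + 2.39×28.085 + 8×15.999 = 271.970 g/mol, of which 67.123 g is Si.
So Si makes up 67.123/271.970 = 0.2468 of the mass, i.e. 24.68%.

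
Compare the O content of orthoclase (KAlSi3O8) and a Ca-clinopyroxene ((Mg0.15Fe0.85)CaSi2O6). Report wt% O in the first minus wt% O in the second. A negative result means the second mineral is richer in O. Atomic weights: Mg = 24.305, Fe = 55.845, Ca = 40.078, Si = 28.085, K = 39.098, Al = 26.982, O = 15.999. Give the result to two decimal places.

6.54 percentage points

M(KAlSi3O8) = 278.327 g/mol, so wt% O = 127.992/278.327 × 100 = 45.99%.
M((Mg0.15Fe0.85)CaSi2O6) = 243.356 g/mol, so wt% O = 95.994/243.356 × 100 = 39.45%.
45.99 − 39.45 = 6.54 pp.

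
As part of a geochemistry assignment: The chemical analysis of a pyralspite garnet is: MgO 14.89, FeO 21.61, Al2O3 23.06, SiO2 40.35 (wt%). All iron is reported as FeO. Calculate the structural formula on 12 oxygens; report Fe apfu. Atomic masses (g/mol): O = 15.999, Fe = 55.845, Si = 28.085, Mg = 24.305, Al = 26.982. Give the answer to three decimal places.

14.89 wt% MgO ÷ 40.304 g/mol = 0.36944 mol, giving 0.36944 Mg and 0.36944 O.
21.61 wt% FeO ÷ 71.844 g/mol = 0.30079 mol, giving 0.30079 Fe and 0.30079 O.
23.06 wt% Al2O3 ÷ 101.961 g/mol = 0.22616 mol, giving 0.45232 Al and 0.67848 O.
40.35 wt% SiO2 ÷ 60.083 g/mol = 0.67157 mol, giving 0.67157 Si and 1.34314 O.
Oxygen sums to 2.69185; scaling by 12/2.69185 = 4.45790 puts the formula on 12 O.
Fe: 0.30079 × 4.45790 = 1.341 atoms per formula unit.

1.341 Fe apfu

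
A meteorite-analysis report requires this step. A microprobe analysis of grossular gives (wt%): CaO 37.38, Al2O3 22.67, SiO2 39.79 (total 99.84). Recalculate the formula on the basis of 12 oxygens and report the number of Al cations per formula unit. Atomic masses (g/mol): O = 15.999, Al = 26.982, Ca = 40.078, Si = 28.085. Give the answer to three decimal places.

CaO (M=56.077): mol = 0.66658; Ca = 0.66658, O = 0.66658.
Al2O3 (M=101.961): mol = 0.22234; Al = 0.44468, O = 0.66702.
SiO2 (M=60.083): mol = 0.66225; Si = 0.66225, O = 1.32450.
ΣO = 2.65810; factor = 12/ΣO = 4.51450.
Al apfu = 0.44468 × 4.51450 = 2.008.

2.008 Al apfu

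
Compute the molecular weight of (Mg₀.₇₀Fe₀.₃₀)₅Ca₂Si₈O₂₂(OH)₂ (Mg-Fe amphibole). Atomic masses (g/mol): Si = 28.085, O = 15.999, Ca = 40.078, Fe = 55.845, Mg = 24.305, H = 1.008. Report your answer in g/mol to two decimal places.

M = 3.50(24.305) + 1.50(55.845) + 2(40.078) + 8(28.085) + 24(15.999) + 2(1.008)

859.66 g/mol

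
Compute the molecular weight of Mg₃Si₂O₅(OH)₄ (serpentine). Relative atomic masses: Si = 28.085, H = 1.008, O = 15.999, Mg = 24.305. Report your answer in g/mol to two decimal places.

277.11 g/mol

The formula mass is the sum 3×24.305 + 2×28.085 + 9×15.999 + 4×1.008.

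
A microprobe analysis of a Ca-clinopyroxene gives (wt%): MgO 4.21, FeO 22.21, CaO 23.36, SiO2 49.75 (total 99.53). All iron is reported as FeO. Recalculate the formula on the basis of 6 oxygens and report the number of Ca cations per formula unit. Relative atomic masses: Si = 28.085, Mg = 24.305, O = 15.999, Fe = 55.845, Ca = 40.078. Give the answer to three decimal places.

1.005 Ca apfu

4.21 wt% MgO ÷ 40.304 g/mol = 0.10446 mol, giving 0.10446 Mg and 0.10446 O.
22.21 wt% FeO ÷ 71.844 g/mol = 0.30914 mol, giving 0.30914 Fe and 0.30914 O.
23.36 wt% CaO ÷ 56.077 g/mol = 0.41657 mol, giving 0.41657 Ca and 0.41657 O.
49.75 wt% SiO2 ÷ 60.083 g/mol = 0.82802 mol, giving 0.82802 Si and 1.65604 O.
Oxygen sums to 2.48621; scaling by 6/2.48621 = 2.41331 puts the formula on 6 O.
Ca: 0.41657 × 2.41331 = 1.005 atoms per formula unit.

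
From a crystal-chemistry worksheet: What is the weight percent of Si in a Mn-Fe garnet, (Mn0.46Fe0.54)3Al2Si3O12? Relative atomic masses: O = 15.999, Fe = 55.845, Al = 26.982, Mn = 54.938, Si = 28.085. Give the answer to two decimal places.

16.97 mass %

Molar mass of (Mn0.46Fe0.54)3Al2Si3O12: 1.38·54.938 + 1.62·55.845 + 2·26.982 + 3·28.085 + 12·15.999 = 496.490 g/mol.
Mass of Si per formula unit: 3 × 28.085 = 84.255 g.
Weight fraction Si = 84.255 / 496.490 = 0.1697.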